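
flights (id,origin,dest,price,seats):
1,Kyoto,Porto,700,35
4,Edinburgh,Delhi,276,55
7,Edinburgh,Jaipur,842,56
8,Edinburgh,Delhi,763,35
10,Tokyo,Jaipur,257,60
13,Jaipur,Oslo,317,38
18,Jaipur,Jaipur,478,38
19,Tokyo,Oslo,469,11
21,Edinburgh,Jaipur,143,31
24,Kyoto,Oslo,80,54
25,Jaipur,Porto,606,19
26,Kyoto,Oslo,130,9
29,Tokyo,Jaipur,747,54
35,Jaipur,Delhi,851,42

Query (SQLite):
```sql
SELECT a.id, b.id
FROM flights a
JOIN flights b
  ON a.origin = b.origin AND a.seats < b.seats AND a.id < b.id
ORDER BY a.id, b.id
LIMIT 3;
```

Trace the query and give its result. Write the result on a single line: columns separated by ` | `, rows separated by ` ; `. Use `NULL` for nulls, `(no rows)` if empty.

Pairs (a,b) with same origin, a.seats < b.seats, a.id < b.id.
origin groups: Edinburgh:{4,7,8,21} Jaipur:{13,18,25,35} Kyoto:{1,24,26} Tokyo:{10,19,29}
Ordered by (a.id, b.id); first 3.

1 | 24 ; 4 | 7 ; 13 | 35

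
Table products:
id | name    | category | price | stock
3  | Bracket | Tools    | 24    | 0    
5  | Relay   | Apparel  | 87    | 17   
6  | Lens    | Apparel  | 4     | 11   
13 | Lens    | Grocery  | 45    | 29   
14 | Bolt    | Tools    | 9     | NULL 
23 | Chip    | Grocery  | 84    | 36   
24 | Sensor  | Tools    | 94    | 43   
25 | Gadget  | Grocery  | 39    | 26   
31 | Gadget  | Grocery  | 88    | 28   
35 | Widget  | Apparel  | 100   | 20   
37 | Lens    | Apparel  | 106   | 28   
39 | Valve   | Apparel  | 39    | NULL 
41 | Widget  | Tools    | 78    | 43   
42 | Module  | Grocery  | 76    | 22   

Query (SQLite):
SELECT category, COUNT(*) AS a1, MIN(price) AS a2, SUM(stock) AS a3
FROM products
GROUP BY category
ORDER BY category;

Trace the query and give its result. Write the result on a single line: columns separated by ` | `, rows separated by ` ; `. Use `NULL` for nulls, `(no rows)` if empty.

Apparel | 5 | 4 | 76 ; Grocery | 5 | 39 | 141 ; Tools | 4 | 9 | 86

Group products by category.
Per group compute: COUNT(*), MIN(price), SUM(stock).
  Apparel: ids {5, 6, 35, 37, 39} → COUNT(*)=5, MIN(price)=4, SUM(stock)=76
  Grocery: ids {13, 23, 25, 31, 42} → COUNT(*)=5, MIN(price)=39, SUM(stock)=141
  Tools: ids {3, 14, 24, 41} → COUNT(*)=4, MIN(price)=9, SUM(stock)=86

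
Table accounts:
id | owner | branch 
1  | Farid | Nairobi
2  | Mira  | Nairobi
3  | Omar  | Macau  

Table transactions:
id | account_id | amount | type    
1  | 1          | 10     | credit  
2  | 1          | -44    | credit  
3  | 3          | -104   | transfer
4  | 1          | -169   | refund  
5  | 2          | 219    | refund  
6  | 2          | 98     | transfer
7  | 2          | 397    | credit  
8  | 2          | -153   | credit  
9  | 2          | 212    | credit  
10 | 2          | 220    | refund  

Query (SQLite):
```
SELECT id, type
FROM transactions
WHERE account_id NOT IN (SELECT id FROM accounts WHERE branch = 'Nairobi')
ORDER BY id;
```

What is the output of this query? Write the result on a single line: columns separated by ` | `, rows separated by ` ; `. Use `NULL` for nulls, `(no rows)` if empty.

3 | transfer

Inner query: accounts.id where branch = 'Nairobi'.
Outer: keep transactions rows whose account_id is not in that set.
Inner query → {1, 2}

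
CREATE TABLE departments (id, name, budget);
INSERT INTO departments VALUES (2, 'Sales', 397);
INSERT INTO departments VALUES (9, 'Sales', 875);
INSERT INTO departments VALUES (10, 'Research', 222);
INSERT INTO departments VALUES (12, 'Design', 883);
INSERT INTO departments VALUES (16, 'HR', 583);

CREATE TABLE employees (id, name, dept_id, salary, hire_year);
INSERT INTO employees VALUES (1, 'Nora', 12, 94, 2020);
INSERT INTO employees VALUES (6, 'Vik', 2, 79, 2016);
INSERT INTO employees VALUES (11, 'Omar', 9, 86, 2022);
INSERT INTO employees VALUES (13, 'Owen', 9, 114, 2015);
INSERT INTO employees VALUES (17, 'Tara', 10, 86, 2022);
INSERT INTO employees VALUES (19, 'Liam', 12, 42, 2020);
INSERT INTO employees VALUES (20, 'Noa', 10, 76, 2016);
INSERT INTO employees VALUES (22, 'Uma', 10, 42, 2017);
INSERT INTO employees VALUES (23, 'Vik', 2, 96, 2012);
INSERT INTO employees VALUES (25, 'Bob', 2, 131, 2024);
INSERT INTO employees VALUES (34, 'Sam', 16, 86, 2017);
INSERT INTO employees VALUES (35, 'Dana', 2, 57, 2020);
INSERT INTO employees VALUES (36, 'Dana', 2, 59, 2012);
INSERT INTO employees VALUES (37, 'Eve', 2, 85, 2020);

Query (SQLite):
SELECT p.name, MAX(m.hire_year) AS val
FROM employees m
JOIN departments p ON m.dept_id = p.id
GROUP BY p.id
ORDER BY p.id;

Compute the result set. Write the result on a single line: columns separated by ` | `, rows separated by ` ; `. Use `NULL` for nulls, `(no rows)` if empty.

Sales | 2024 ; Sales | 2022 ; Research | 2022 ; Design | 2020 ; HR | 2017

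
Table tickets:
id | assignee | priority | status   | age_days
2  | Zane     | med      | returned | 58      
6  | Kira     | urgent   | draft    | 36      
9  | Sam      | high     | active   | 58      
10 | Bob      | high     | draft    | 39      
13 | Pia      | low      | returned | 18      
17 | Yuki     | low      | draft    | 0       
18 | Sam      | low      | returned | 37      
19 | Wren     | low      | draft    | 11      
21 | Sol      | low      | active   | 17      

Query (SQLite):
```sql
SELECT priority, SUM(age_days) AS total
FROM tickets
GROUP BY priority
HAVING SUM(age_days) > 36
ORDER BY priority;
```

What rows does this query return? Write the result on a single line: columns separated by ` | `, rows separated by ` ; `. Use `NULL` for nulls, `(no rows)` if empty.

high | 97 ; low | 83 ; med | 58

Partition tickets by priority; compute SUM(age_days) within each group.
HAVING: keep groups where SUM(age_days) > 36.
  high: ids {9, 10} → SUM(age_days)=97
  low: ids {13, 17, 18, 19, 21} → SUM(age_days)=83
  med: ids {2} → SUM(age_days)=58
  urgent: ids {6} → SUM(age_days)=36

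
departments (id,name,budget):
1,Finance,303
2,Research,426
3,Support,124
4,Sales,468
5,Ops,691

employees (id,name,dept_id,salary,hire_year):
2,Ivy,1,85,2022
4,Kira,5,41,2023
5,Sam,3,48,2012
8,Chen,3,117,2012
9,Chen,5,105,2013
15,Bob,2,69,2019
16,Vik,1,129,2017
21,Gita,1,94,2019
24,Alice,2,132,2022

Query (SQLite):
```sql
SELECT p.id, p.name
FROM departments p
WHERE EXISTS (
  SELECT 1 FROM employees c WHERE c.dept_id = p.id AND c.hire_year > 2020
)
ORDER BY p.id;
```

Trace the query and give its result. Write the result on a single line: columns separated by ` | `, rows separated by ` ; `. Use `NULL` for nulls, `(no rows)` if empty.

1 | Finance ; 2 | Research ; 5 | Ops

For each departments row, check whether any employees with matching dept_id has hire_year > 2020.
Keep rows where that is true.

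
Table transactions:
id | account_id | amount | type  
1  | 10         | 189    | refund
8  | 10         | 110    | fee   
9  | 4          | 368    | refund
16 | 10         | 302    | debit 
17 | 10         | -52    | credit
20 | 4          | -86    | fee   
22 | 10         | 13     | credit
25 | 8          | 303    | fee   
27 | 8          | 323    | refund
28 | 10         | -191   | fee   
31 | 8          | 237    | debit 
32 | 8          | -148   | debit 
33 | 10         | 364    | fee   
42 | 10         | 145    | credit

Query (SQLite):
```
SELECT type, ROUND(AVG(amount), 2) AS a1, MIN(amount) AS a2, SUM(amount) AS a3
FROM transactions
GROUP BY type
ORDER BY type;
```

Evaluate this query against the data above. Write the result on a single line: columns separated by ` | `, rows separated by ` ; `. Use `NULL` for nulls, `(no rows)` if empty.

credit | 35.33 | -52 | 106 ; debit | 130.33 | -148 | 391 ; fee | 100 | -191 | 500 ; refund | 293.33 | 189 | 880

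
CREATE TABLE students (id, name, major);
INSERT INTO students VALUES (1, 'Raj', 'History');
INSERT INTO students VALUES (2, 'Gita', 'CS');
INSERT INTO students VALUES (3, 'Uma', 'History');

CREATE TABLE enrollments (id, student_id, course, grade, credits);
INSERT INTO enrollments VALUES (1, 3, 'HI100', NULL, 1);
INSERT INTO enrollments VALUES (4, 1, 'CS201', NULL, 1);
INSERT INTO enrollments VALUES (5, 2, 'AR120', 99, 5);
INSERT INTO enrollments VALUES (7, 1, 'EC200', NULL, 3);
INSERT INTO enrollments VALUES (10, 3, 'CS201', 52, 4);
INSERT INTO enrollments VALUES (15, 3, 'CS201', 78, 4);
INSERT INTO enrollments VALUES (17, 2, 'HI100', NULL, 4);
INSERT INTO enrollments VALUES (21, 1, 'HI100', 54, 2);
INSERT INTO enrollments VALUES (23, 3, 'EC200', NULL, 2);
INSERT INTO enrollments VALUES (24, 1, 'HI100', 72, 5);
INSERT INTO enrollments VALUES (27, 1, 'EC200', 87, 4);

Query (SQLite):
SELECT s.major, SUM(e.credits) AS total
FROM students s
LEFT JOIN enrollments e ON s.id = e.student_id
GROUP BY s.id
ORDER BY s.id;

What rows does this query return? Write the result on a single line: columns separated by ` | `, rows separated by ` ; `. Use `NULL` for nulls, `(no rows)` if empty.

LEFT JOIN keeps every students row; unmatched ones get NULL for enrollments columns.
Group by students.id and compute SUM(e.credits). SUM over an all-NULL group is NULL.
  1: ids {4, 7, 21, 24, 27} → SUM(e.credits)=15
  2: ids {5, 17} → SUM(e.credits)=9
  3: ids {1, 10, 15, 23} → SUM(e.credits)=11

History | 15 ; CS | 9 ; History | 11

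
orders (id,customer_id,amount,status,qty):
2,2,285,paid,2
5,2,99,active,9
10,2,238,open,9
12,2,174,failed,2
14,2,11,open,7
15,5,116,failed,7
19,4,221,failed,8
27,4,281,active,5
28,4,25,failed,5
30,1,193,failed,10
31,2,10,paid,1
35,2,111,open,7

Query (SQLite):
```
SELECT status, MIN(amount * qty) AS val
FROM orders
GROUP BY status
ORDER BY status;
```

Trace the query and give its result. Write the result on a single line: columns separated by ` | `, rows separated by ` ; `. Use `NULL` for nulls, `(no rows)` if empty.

For each row compute amount * qty.
Group by status; take MIN of the expression per group.
  active: ids {5, 27} → MIN(amount * qty)=891
  failed: ids {12, 15, 19, 28, 30} → MIN(amount * qty)=125
  open: ids {10, 14, 35} → MIN(amount * qty)=77
  paid: ids {2, 31} → MIN(amount * qty)=10

active | 891 ; failed | 125 ; open | 77 ; paid | 10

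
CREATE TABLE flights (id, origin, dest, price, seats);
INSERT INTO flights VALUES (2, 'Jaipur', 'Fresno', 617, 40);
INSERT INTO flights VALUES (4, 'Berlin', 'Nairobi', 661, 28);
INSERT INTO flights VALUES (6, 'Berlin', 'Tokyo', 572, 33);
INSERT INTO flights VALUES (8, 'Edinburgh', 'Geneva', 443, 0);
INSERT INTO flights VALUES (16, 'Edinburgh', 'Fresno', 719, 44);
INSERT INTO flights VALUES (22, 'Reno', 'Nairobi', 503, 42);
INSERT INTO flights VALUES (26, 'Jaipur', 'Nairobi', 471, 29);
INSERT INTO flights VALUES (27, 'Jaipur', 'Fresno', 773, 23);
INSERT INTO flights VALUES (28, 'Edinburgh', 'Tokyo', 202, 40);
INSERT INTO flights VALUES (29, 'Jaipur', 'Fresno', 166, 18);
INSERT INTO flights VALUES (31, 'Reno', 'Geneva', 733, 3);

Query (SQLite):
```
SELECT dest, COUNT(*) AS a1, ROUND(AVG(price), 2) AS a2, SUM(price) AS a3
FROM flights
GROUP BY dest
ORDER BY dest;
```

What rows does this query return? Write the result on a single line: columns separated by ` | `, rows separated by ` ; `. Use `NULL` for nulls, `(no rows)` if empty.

Group flights by dest.
Per group compute: COUNT(*), ROUND(AVG(price), 2), SUM(price).
  Fresno: ids {2, 16, 27, 29} → COUNT(*)=4, ROUND(AVG(price), 2)=568.75, SUM(price)=2275
  Geneva: ids {8, 31} → COUNT(*)=2, ROUND(AVG(price), 2)=588, SUM(price)=1176
  Nairobi: ids {4, 22, 26} → COUNT(*)=3, ROUND(AVG(price), 2)=545, SUM(price)=1635
  Tokyo: ids {6, 28} → COUNT(*)=2, ROUND(AVG(price), 2)=387, SUM(price)=774

Fresno | 4 | 568.75 | 2275 ; Geneva | 2 | 588 | 1176 ; Nairobi | 3 | 545 | 1635 ; Tokyo | 2 | 387 | 774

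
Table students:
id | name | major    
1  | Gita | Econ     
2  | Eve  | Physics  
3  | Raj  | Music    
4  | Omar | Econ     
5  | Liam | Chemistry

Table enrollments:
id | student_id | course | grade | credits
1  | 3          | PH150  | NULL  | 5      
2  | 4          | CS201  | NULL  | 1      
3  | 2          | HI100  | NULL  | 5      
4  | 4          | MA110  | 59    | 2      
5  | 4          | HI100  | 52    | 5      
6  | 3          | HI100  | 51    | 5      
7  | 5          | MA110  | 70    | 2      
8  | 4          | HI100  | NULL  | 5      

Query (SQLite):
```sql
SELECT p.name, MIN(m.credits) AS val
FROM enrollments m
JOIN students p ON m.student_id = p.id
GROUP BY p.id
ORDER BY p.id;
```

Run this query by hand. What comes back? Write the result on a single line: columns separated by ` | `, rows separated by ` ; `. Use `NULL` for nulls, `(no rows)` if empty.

Join each enrollments row to its students via student_id.
Group joined rows by students.id; compute MIN(m.credits) per group.
  2: ids {3} → MIN(m.credits)=5
  3: ids {1, 6} → MIN(m.credits)=5
  4: ids {2, 4, 5, 8} → MIN(m.credits)=1
  5: ids {7} → MIN(m.credits)=2

Eve | 5 ; Raj | 5 ; Omar | 1 ; Liam | 2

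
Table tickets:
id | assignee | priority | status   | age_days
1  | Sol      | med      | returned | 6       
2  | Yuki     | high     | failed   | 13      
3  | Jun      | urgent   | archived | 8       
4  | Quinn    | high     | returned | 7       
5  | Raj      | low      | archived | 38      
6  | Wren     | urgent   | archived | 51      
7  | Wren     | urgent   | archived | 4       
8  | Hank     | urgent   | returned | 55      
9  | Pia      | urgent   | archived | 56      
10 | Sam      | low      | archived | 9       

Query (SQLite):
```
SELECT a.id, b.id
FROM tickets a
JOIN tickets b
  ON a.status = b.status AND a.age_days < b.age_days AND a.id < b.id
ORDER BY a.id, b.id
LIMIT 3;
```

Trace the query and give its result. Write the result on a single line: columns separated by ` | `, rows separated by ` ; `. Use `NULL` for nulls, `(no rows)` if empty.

1 | 4 ; 1 | 8 ; 3 | 5

Pairs (a,b) with same status, a.age_days < b.age_days, a.id < b.id.
status groups: archived:{3,5,6,7,9,10} failed:{2} returned:{1,4,8}
Ordered by (a.id, b.id); first 3.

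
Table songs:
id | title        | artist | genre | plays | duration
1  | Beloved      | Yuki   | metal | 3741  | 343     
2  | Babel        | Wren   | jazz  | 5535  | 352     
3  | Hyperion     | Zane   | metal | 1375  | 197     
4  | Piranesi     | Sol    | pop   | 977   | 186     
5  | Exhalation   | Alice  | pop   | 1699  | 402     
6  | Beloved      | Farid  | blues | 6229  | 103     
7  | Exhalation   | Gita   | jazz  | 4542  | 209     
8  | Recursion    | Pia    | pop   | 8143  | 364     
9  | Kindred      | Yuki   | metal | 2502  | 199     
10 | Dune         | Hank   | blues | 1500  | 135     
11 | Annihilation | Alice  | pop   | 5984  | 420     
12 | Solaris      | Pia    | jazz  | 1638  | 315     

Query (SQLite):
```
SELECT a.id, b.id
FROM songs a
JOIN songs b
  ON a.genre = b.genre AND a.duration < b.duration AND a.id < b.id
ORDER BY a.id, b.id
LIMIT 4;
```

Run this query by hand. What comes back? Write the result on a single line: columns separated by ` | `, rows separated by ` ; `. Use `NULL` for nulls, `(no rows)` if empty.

3 | 9 ; 4 | 5 ; 4 | 8 ; 4 | 11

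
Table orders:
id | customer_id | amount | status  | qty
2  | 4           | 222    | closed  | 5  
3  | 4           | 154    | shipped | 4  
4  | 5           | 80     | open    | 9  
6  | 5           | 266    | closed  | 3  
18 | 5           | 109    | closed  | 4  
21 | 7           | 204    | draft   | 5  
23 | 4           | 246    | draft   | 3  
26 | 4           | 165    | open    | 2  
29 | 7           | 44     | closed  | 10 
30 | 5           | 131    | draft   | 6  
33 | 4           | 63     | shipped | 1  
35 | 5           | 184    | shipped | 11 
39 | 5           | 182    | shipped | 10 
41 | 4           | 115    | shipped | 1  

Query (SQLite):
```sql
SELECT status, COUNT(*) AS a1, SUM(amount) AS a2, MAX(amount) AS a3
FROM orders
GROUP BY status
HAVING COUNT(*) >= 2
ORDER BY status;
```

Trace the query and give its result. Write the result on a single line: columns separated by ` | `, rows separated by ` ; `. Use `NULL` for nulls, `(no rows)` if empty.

closed | 4 | 641 | 266 ; draft | 3 | 581 | 246 ; open | 2 | 245 | 165 ; shipped | 5 | 698 | 184

Group orders by status.
Per group compute: COUNT(*), SUM(amount), MAX(amount).
HAVING: drop groups with fewer than 2 rows.
  closed: ids {2, 6, 18, 29} → COUNT(*)=4, SUM(amount)=641, MAX(amount)=266
  draft: ids {21, 23, 30} → COUNT(*)=3, SUM(amount)=581, MAX(amount)=246
  open: ids {4, 26} → COUNT(*)=2, SUM(amount)=245, MAX(amount)=165
  shipped: ids {3, 33, 35, 39, 41} → COUNT(*)=5, SUM(amount)=698, MAX(amount)=184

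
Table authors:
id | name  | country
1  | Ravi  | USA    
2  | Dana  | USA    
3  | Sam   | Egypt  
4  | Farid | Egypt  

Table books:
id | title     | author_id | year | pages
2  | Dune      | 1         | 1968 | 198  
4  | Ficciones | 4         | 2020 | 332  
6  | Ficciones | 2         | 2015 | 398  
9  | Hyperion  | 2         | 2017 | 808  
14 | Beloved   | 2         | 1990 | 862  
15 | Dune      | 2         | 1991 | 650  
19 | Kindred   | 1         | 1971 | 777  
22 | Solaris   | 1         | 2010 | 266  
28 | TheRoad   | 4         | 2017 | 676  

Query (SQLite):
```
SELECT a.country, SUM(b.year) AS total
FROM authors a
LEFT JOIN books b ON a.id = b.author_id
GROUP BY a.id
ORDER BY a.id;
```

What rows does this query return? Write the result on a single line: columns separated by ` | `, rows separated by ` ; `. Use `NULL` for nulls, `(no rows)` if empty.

USA | 5949 ; USA | 8013 ; Egypt | NULL ; Egypt | 4037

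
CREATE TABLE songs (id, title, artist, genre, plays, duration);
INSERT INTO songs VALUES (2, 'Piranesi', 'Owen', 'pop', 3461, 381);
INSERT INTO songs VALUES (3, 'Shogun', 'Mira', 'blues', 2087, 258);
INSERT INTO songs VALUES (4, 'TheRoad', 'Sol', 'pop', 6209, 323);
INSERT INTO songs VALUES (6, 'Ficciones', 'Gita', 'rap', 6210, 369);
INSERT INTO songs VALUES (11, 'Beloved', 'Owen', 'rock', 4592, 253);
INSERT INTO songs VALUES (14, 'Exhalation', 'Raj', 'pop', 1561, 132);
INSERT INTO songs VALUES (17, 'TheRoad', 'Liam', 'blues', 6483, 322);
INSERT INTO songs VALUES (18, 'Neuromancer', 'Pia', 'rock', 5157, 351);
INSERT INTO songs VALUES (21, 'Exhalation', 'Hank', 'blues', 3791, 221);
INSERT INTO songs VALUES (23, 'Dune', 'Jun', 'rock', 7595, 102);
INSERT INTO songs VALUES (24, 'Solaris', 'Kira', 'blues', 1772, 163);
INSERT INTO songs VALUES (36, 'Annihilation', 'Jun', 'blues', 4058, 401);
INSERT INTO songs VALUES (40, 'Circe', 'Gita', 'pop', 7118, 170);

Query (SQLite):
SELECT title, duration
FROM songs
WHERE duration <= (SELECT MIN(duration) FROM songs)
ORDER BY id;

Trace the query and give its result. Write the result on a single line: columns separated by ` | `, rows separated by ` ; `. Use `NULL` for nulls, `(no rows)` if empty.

Scalar subquery: MIN(duration) over all songs rows = 102.
Keep rows where duration <= that value.

Dune | 102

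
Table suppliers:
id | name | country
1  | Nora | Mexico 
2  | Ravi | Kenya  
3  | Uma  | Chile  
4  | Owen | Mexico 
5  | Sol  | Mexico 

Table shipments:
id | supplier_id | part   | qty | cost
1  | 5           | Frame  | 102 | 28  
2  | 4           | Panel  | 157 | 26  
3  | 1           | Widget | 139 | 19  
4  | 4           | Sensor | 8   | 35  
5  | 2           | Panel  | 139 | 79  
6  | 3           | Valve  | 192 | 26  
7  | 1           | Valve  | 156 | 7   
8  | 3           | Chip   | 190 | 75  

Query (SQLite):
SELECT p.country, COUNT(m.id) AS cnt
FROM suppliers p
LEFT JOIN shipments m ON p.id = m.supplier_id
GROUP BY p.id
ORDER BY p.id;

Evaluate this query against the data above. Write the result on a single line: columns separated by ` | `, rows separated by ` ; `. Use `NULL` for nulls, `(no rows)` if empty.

Mexico | 2 ; Kenya | 1 ; Chile | 2 ; Mexico | 2 ; Mexico | 1

LEFT JOIN keeps every suppliers row; unmatched ones get NULL for shipments columns.
Group by suppliers.id and compute COUNT(m.id). COUNT(col) of an all-NULL group is 0.
  1: ids {3, 7} → COUNT(m.id)=2
  2: ids {5} → COUNT(m.id)=1
  3: ids {6, 8} → COUNT(m.id)=2
  4: ids {2, 4} → COUNT(m.id)=2
  5: ids {1} → COUNT(m.id)=1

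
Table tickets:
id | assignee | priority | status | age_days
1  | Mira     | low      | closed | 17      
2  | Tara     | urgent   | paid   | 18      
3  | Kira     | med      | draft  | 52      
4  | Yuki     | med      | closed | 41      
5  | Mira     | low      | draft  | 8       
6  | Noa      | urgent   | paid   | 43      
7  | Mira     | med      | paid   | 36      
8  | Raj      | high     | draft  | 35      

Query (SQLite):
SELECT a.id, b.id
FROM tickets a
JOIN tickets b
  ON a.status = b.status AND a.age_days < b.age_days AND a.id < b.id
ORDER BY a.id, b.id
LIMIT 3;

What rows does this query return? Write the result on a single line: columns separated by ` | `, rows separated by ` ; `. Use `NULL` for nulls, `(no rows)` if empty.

Pairs (a,b) with same status, a.age_days < b.age_days, a.id < b.id.
status groups: closed:{1,4} draft:{3,5,8} paid:{2,6,7}
Ordered by (a.id, b.id); first 3.

1 | 4 ; 2 | 6 ; 2 | 7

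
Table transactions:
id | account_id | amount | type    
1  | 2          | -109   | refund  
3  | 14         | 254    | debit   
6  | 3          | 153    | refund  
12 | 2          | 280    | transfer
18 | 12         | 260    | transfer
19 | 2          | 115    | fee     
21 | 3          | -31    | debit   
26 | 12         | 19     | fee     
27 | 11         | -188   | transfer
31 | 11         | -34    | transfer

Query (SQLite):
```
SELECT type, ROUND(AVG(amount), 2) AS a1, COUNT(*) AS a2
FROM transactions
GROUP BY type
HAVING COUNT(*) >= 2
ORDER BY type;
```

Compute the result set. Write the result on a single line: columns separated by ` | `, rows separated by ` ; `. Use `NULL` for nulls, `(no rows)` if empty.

debit | 111.5 | 2 ; fee | 67 | 2 ; refund | 22 | 2 ; transfer | 79.5 | 4

Group transactions by type.
Per group compute: ROUND(AVG(amount), 2), COUNT(*).
HAVING: drop groups with fewer than 2 rows.
  debit: ids {3, 21} → ROUND(AVG(amount), 2)=111.5, COUNT(*)=2
  fee: ids {19, 26} → ROUND(AVG(amount), 2)=67, COUNT(*)=2
  refund: ids {1, 6} → ROUND(AVG(amount), 2)=22, COUNT(*)=2
  transfer: ids {12, 18, 27, 31} → ROUND(AVG(amount), 2)=79.5, COUNT(*)=4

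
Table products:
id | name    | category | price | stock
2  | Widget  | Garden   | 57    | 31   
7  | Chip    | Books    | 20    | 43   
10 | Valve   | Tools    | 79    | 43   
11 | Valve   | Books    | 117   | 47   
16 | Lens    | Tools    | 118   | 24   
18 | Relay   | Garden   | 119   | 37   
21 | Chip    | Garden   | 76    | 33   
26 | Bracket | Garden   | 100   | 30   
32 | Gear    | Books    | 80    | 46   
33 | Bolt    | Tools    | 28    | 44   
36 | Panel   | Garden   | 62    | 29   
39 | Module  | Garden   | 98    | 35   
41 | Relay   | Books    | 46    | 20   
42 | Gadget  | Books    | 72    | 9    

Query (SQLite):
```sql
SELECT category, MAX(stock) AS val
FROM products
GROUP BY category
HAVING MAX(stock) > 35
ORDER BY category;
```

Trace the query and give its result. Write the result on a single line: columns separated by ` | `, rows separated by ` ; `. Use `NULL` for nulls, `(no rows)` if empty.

Partition products by category; compute MAX(stock) within each group.
HAVING: keep groups where MAX(stock) > 35.
  Books: ids {7, 11, 32, 41, 42} → MAX(stock)=47
  Garden: ids {2, 18, 21, 26, 36, 39} → MAX(stock)=37
  Tools: ids {10, 16, 33} → MAX(stock)=44

Books | 47 ; Garden | 37 ; Tools | 44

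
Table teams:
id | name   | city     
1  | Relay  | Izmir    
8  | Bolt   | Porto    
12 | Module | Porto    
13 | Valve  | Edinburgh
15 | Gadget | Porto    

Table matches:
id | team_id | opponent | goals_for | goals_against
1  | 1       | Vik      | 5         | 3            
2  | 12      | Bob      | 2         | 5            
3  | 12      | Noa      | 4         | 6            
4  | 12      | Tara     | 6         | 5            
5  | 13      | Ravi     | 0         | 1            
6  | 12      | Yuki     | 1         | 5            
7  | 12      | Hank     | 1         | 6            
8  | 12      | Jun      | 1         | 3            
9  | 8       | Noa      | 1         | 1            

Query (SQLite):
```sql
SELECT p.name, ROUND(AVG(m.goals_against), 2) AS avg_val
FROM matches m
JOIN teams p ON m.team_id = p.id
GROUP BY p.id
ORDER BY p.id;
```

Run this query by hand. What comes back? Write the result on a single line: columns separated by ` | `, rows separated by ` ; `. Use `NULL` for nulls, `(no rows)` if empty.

Relay | 3 ; Bolt | 1 ; Module | 5 ; Valve | 1

Join each matches row to its teams via team_id.
Group joined rows by teams.id; compute ROUND(AVG(m.goals_against), 2) per group.
  1: ids {1} → ROUND(AVG(m.goals_against), 2)=3
  8: ids {9} → ROUND(AVG(m.goals_against), 2)=1
  12: ids {2, 3, 4, 6, 7, 8} → ROUND(AVG(m.goals_against), 2)=5
  13: ids {5} → ROUND(AVG(m.goals_against), 2)=1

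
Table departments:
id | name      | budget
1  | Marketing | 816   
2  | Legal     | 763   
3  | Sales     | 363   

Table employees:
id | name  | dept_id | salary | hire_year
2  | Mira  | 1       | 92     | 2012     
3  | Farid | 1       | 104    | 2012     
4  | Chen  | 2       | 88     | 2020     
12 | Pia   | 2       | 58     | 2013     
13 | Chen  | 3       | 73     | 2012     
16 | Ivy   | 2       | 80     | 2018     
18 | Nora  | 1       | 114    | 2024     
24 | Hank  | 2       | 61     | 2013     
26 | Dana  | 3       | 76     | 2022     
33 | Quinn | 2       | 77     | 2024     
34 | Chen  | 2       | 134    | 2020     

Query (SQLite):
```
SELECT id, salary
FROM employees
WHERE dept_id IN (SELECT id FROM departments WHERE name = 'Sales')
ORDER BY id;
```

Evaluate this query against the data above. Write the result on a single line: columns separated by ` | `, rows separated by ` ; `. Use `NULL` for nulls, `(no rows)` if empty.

13 | 73 ; 26 | 76

Inner query: departments.id where name = 'Sales'.
Outer: keep employees rows whose dept_id is in that set.
Inner query → {3}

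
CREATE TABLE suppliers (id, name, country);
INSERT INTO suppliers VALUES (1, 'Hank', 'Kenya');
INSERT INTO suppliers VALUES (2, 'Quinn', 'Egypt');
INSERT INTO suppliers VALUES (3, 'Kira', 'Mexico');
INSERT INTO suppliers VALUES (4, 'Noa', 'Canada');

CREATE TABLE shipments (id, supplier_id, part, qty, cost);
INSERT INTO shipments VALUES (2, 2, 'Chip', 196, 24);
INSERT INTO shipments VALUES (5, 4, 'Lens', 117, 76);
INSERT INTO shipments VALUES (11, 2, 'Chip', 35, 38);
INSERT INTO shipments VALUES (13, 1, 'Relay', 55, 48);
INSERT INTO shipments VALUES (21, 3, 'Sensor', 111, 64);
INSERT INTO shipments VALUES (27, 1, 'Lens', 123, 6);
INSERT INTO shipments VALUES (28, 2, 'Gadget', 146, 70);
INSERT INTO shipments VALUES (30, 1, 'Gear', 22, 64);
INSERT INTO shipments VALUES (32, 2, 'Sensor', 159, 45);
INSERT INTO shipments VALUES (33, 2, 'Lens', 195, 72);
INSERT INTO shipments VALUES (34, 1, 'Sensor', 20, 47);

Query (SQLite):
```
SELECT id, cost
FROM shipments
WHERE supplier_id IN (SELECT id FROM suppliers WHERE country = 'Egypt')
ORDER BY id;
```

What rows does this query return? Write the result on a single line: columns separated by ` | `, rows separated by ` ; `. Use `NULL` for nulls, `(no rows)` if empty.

Inner query: suppliers.id where country = 'Egypt'.
Outer: keep shipments rows whose supplier_id is in that set.
Inner query → {2}

2 | 24 ; 11 | 38 ; 28 | 70 ; 32 | 45 ; 33 | 72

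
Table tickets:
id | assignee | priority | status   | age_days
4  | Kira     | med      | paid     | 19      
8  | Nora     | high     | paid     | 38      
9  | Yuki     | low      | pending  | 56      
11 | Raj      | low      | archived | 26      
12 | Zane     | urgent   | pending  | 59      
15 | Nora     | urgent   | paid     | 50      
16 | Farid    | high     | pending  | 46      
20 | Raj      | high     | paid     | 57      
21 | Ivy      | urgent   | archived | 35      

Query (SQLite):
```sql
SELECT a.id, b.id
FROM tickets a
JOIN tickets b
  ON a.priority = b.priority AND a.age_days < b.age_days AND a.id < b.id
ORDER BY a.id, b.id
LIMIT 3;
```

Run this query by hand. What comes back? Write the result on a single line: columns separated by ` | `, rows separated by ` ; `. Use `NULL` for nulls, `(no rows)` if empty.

8 | 16 ; 8 | 20 ; 16 | 20

Pairs (a,b) with same priority, a.age_days < b.age_days, a.id < b.id.
priority groups: high:{8,16,20} low:{9,11} med:{4} urgent:{12,15,21}
Ordered by (a.id, b.id); first 3.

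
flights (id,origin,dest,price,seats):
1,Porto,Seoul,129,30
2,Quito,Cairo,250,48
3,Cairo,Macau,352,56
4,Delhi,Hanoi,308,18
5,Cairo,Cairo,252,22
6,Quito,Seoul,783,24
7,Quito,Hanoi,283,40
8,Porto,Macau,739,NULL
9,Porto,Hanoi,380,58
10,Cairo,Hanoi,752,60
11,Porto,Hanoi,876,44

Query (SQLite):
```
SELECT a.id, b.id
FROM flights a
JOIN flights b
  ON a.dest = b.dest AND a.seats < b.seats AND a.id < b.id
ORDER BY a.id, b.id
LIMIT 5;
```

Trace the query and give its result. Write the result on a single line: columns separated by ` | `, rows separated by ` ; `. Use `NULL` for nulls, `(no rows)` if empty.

4 | 7 ; 4 | 9 ; 4 | 10 ; 4 | 11 ; 7 | 9

Pairs (a,b) with same dest, a.seats < b.seats, a.id < b.id.
dest groups: Cairo:{2,5} Hanoi:{4,7,9,10,11} Macau:{3,8} Seoul:{1,6}
Ordered by (a.id, b.id); first 5.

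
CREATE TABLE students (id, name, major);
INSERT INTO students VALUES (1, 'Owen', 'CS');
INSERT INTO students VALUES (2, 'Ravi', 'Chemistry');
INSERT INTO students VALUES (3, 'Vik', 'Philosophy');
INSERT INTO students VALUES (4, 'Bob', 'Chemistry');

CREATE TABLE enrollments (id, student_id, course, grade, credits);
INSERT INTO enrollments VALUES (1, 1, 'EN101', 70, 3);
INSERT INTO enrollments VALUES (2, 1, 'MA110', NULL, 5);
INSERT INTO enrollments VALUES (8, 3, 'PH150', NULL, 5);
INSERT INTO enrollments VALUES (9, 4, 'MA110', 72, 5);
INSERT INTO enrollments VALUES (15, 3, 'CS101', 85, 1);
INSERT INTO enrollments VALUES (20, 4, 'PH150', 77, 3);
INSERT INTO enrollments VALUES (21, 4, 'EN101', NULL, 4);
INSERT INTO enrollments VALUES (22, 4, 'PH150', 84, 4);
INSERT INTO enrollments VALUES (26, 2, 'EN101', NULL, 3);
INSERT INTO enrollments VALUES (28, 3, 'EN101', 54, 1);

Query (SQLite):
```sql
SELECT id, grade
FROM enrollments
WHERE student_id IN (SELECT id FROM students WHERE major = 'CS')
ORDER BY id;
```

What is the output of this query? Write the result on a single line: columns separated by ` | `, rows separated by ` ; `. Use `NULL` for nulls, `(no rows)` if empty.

1 | 70 ; 2 | NULL

Inner query: students.id where major = 'CS'.
Outer: keep enrollments rows whose student_id is in that set.
Inner query → {1}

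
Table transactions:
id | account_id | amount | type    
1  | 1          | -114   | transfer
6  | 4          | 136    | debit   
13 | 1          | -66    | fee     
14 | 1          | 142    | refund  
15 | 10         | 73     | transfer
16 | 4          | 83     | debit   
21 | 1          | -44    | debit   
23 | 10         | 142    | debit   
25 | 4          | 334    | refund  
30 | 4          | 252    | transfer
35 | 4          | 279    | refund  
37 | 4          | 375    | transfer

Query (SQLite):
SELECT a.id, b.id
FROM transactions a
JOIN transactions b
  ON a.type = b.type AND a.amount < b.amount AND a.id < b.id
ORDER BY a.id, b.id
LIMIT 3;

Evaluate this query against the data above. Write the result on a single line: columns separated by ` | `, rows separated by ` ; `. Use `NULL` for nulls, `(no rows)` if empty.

1 | 15 ; 1 | 30 ; 1 | 37

Pairs (a,b) with same type, a.amount < b.amount, a.id < b.id.
type groups: debit:{6,16,21,23} fee:{13} refund:{14,25,35} transfer:{1,15,30,37}
Ordered by (a.id, b.id); first 3.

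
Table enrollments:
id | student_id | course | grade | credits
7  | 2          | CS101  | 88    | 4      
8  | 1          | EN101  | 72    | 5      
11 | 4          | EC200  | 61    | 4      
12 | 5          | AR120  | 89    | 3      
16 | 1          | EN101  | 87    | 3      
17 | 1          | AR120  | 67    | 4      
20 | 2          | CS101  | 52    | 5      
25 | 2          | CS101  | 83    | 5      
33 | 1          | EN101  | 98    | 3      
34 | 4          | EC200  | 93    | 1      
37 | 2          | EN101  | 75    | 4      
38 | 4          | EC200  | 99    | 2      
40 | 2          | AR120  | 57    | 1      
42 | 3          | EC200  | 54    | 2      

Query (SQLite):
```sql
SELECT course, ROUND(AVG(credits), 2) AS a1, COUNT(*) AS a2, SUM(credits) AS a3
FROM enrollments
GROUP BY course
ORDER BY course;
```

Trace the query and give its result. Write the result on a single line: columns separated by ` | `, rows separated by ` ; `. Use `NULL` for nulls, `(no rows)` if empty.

AR120 | 2.67 | 3 | 8 ; CS101 | 4.67 | 3 | 14 ; EC200 | 2.25 | 4 | 9 ; EN101 | 3.75 | 4 | 15

Group enrollments by course.
Per group compute: ROUND(AVG(credits), 2), COUNT(*), SUM(credits).
  AR120: ids {12, 17, 40} → ROUND(AVG(credits), 2)=2.67, COUNT(*)=3, SUM(credits)=8
  CS101: ids {7, 20, 25} → ROUND(AVG(credits), 2)=4.67, COUNT(*)=3, SUM(credits)=14
  EC200: ids {11, 34, 38, 42} → ROUND(AVG(credits), 2)=2.25, COUNT(*)=4, SUM(credits)=9
  EN101: ids {8, 16, 33, 37} → ROUND(AVG(credits), 2)=3.75, COUNT(*)=4, SUM(credits)=15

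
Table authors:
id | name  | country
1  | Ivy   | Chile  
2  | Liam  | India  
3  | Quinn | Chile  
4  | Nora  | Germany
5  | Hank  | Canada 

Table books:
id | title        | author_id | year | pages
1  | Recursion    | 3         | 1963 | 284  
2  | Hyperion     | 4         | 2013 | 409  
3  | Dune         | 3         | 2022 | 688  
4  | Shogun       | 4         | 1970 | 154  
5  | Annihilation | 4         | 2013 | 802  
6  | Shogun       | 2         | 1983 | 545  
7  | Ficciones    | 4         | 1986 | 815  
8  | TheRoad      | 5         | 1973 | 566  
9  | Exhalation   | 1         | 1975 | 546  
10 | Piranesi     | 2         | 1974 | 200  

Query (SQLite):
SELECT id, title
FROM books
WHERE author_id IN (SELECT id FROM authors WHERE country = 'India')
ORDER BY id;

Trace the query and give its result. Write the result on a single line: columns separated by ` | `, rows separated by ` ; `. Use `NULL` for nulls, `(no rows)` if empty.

6 | Shogun ; 10 | Piranesi

Inner query: authors.id where country = 'India'.
Outer: keep books rows whose author_id is in that set.
Inner query → {2}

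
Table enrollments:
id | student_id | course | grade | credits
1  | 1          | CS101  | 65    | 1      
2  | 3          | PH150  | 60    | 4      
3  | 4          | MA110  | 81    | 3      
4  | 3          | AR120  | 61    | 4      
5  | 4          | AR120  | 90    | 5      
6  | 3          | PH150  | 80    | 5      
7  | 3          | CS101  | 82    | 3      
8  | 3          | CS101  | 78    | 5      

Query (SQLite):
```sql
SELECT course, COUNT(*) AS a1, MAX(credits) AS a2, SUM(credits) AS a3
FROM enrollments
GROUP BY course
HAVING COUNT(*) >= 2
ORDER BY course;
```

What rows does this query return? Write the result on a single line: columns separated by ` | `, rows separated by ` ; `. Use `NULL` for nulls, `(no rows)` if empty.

AR120 | 2 | 5 | 9 ; CS101 | 3 | 5 | 9 ; PH150 | 2 | 5 | 9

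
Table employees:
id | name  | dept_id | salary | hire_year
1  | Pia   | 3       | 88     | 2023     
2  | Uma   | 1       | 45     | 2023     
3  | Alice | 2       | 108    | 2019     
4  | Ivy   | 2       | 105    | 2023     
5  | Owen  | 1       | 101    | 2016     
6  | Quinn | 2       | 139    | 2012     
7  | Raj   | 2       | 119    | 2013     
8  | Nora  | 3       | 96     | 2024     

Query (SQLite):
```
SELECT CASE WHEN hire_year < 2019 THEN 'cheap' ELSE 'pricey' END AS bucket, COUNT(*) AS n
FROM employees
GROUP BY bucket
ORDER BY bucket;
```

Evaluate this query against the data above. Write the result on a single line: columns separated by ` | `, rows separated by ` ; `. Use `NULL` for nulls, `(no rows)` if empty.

cheap | 3 ; pricey | 5

Bucket rows by hire_year < 2019 → 'cheap' else 'pricey'; count each bucket.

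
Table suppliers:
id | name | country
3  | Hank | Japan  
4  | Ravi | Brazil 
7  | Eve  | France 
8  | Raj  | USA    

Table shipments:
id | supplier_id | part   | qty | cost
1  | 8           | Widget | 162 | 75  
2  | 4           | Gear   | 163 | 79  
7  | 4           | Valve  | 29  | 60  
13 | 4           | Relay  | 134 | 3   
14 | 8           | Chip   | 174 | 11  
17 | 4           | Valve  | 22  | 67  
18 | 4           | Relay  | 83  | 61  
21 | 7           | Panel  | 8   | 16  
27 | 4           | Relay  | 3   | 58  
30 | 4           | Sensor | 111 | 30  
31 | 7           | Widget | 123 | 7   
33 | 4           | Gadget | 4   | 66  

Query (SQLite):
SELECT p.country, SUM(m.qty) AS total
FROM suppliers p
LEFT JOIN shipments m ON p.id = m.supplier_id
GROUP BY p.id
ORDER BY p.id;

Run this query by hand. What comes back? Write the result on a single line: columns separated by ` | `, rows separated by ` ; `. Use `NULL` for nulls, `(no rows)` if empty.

LEFT JOIN keeps every suppliers row; unmatched ones get NULL for shipments columns.
Group by suppliers.id and compute SUM(m.qty). SUM over an all-NULL group is NULL.
  3: ids {—} → SUM(m.qty)=NULL
  4: ids {2, 7, 13, 17, 18, 27, 30, 33} → SUM(m.qty)=549
  7: ids {21, 31} → SUM(m.qty)=131
  8: ids {1, 14} → SUM(m.qty)=336

Japan | NULL ; Brazil | 549 ; France | 131 ; USA | 336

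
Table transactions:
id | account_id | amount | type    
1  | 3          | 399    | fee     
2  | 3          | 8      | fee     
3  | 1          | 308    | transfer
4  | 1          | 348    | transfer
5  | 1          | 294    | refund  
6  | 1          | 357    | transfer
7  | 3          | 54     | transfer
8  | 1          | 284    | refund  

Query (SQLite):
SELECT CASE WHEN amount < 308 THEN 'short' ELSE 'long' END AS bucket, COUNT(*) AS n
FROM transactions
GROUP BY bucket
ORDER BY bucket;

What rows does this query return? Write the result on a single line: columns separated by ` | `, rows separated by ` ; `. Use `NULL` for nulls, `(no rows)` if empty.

Bucket rows by amount < 308 → 'short' else 'long'; count each bucket.

long | 4 ; short | 4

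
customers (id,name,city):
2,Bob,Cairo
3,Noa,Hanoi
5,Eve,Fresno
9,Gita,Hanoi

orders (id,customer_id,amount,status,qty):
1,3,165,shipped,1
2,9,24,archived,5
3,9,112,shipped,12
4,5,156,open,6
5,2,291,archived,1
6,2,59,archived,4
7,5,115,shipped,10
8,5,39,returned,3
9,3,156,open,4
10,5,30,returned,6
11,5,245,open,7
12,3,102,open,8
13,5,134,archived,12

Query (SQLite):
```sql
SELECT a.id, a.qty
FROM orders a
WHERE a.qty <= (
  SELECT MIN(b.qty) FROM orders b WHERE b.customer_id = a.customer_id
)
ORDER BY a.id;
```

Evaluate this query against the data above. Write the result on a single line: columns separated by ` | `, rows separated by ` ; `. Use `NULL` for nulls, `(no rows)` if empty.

1 | 1 ; 2 | 5 ; 5 | 1 ; 8 | 3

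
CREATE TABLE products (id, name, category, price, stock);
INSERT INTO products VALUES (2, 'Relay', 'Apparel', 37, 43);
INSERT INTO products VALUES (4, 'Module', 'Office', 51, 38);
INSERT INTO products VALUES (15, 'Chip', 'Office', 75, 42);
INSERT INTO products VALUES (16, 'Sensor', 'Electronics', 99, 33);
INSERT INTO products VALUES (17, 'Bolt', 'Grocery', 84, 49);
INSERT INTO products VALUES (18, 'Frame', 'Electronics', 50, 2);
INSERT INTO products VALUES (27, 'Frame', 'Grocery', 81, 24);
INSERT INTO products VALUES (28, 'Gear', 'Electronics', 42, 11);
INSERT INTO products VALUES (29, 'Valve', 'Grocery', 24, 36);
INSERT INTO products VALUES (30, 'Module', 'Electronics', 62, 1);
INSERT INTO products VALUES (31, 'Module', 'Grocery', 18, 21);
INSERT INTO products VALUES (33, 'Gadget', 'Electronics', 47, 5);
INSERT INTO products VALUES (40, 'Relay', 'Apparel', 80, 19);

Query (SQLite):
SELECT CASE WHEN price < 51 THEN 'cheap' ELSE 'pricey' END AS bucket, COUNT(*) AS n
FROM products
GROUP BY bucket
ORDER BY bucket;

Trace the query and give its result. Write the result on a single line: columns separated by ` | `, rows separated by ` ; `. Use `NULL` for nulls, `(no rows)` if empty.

cheap | 6 ; pricey | 7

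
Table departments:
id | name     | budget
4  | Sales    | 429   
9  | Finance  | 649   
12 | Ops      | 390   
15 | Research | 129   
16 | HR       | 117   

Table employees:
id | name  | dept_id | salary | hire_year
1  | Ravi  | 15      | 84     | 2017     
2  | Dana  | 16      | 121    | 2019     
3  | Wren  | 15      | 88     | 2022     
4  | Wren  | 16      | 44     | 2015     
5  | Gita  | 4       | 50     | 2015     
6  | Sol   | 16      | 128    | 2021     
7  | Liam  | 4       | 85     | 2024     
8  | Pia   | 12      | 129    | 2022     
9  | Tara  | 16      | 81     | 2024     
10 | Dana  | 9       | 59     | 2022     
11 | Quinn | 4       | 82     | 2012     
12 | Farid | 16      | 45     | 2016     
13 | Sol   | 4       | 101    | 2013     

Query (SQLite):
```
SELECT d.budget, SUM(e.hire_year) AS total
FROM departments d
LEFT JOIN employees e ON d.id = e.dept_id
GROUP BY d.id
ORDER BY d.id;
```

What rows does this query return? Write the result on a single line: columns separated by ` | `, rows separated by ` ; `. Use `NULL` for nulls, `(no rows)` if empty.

429 | 8064 ; 649 | 2022 ; 390 | 2022 ; 129 | 4039 ; 117 | 10095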